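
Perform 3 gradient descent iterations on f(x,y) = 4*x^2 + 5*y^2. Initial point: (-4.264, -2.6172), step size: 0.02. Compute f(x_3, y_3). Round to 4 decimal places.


Gradient descent on f(x,y) = 4*x^2 + 5*y^2.
Starting point: (-4.264, -2.6172), alpha = 0.02
Step 1: grad_x = 2*4*-4.264 = -34.112, grad_y = 2*5*-2.6172 = -26.172
  x_1 = -4.264 - 0.02*-34.112 = -3.5818
  y_1 = -2.6172 - 0.02*-26.172 = -2.0938
Step 2: grad_x = 2*4*-3.5818 = -28.6541, grad_y = 2*5*-2.0938 = -20.9376
  x_2 = -3.5818 - 0.02*-28.6541 = -3.0087
  y_2 = -2.0938 - 0.02*-20.9376 = -1.675
Step 3: grad_x = 2*4*-3.0087 = -24.0694, grad_y = 2*5*-1.675 = -16.7501
  x_3 = -3.0087 - 0.02*-24.0694 = -2.5273
  y_3 = -1.675 - 0.02*-16.7501 = -1.34
f(-2.5273, -1.34) = 4*(-2.5273)^2 + 5*(-1.34)^2 = 34.5269


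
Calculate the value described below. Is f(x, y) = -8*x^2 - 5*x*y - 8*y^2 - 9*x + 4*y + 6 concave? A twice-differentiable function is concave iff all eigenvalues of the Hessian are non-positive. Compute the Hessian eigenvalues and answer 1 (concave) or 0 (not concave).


The Hessian of f(x,y) = -8*x^2 - 5*x*y - 8*y^2 - 9*x + 4*y + 6 is:
H = [[-16, -5], [-5, -16]]
Trace = -16 - 16 = -32
Determinant = -16*-16 - (-5)^2 = 231
Discriminant = (-32)^2 - 4*231 = 100.0
Eigenvalues: lambda_1 = -21.0, lambda_2 = -11.0
The function is concave.

1


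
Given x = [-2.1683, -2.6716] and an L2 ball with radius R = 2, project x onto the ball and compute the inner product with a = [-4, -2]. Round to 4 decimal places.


Step 1: Compute ||x|| (intermediates to 6 decimals).
||x|| = sqrt((-2.1683)^2 + (-2.6716)^2) = 3.440781
Step 2: Project.
Since ||x|| > R, scale = R/||x|| = 2/3.440781 = 0.581263, proj(x) = scale * x
proj(x) = [-1.260353, -1.552902]
Step 3: Dot product.
a^T * proj(x) = -4*(-1.260353) - 2*(-1.552902) = 8.1472


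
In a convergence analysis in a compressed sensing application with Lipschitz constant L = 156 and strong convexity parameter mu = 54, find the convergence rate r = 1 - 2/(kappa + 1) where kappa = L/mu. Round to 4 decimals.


Step 1: Compute the condition number.
kappa = L/mu = 156/54 = 2.8889
Step 2: Compute the convergence rate.
r = 1 - 2/(kappa + 1) = 1 - 2*mu/(L + mu) = (L - mu)/(L + mu) = 102/210 = 0.4857


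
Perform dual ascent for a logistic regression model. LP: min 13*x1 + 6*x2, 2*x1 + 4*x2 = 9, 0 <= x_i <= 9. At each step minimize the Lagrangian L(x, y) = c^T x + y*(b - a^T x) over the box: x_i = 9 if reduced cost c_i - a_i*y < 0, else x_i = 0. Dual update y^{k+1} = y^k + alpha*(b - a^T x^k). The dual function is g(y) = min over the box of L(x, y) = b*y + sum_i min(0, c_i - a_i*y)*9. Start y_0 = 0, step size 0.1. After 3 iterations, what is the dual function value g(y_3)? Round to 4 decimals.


Dual ascent for LP: min 13*x1 + 6*x2, 2*x1 + 4*x2 = 9, 0 <= x_i <= 9
Step 1: y^k = 0.0, reduced costs: (13.0, 6.0)
  x^k = (0.0, 0.0), subgradient = b - a^T x = 9.0
  y^{k+1} = 0.0 + 0.1*9.0 = 0.9
Step 2: y^k = 0.9, reduced costs: (11.2, 2.4)
  x^k = (0.0, 0.0), subgradient = b - a^T x = 9.0
  y^{k+1} = 0.9 + 0.1*9.0 = 1.8
Step 3: y^k = 1.8, reduced costs: (9.4, -1.2)
  x^k = (0.0, 9.0), subgradient = b - a^T x = -27.0
  y^{k+1} = 1.8 + 0.1*-27.0 = -0.9
Dual objective at y_3 = -0.9: reduced costs (14.8, 9.6), box minimizer x = (0.0, 0.0)
g(y_3) = b*y + (c1 - a1*y)*x1 + (c2 - a2*y)*x2 = 9*(-0.9) + 14.8*0.0 + 9.6*0.0 = -8.1 + 0.0 + 0.0 = -8.1


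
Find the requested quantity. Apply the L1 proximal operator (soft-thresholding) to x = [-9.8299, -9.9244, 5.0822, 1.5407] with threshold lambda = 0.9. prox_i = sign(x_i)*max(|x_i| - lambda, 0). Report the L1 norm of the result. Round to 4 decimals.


Soft-thresholding with lambda = 0.9:
prox(-9.8299) = sign(-9.8299)*max(|-9.8299| - 0.9, 0) = -8.9299
prox(-9.9244) = sign(-9.9244)*max(|-9.9244| - 0.9, 0) = -9.0244
prox(5.0822) = sign(5.0822)*max(|5.0822| - 0.9, 0) = 4.1822
prox(1.5407) = sign(1.5407)*max(|1.5407| - 0.9, 0) = 0.6407
prox(x) = [-8.9299, -9.0244, 4.1822, 0.6407]
||prox(x)||_1 = 8.9299 + 9.0244 + 4.1822 + 0.6407 = 22.7772


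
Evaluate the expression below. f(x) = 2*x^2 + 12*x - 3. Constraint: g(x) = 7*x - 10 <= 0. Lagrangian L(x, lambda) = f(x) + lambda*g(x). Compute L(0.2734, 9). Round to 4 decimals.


Step 1: Evaluate f(x).
f(0.2734) = 2*0.2734^2 + 12*0.2734 - 3 = 0.4303
Step 2: Evaluate g(x).
g(0.2734) = 7*0.2734 - 10 = -8.0862
Step 3: Compute Lagrangian.
L = 0.4303 + 9*-8.0862 = -72.3455


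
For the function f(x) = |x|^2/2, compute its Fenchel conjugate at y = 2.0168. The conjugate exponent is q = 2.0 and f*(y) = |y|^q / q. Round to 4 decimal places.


The conjugate exponent q satisfies 1/p + 1/q = 1.
p = 2, so q = 2/(2 - 1) = 2.0
|y|^q = 2.0168^2.0 = 4.0675
f*(2.0168) = 4.0675 / 2.0 = 2.0337


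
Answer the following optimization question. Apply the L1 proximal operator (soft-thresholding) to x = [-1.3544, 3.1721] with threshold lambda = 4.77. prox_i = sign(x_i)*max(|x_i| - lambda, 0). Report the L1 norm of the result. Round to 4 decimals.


Soft-thresholding with lambda = 4.77:
prox(-1.3544) = sign(-1.3544)*max(|-1.3544| - 4.77, 0) = 0.0
prox(3.1721) = sign(3.1721)*max(|3.1721| - 4.77, 0) = 0.0
prox(x) = [0.0, 0.0]
||prox(x)||_1 = 0.0 + 0.0 = 0.0


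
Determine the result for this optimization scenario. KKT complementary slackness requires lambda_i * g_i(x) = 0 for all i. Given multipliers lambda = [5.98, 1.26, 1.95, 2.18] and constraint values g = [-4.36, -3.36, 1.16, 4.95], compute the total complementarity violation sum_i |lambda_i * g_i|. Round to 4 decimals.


KKT complementary slackness check:
lambda_1 * g_1 = 5.98 * -4.36 = -26.0728
lambda_2 * g_2 = 1.26 * -3.36 = -4.2336
lambda_3 * g_3 = 1.95 * 1.16 = 2.262
lambda_4 * g_4 = 2.18 * 4.95 = 10.791
Total violation = 26.0728 + 4.2336 + 2.262 + 10.791 = 43.3594


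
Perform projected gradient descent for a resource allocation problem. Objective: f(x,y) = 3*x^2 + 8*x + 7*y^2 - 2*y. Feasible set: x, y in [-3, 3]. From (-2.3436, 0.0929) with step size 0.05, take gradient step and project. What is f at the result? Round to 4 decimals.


Step 1: Compute gradient at (-2.3436, 0.0929).
grad_x = 2*3*-2.3436 + 8 = -6.0616
grad_y = 2*7*0.0929 - 2 = -0.6994
Step 2: Gradient step.
x_raw = -2.3436 - 0.05*-6.0616 = -2.0405
y_raw = 0.0929 - 0.05*-0.6994 = 0.1279
Step 3: Project onto [-3, 3].
x_proj = clip(-2.0405) = -2.0405
y_proj = clip(0.1279) = 0.1279
Step 4: Evaluate f.
f(-2.0405, 0.1279) = -3.9743


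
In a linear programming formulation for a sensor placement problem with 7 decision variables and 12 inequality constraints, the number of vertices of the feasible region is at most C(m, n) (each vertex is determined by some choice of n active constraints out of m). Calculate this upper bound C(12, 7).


Each vertex corresponds to some choice of n active constraints out of m, so the number of vertices is at most C(m, n) = m! / (n!(m-n)!).
m = 12, n = 7
Numerator: 12 * 11 * 10 * 9 * 8 * 7 * 6
Denominator: 7! = 5040
C(12, 7) = 792


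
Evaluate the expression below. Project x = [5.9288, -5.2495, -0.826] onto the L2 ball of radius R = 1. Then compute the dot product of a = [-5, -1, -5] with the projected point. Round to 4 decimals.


Step 1: Compute ||x|| (intermediates to 6 decimals).
||x|| = sqrt(5.9288^2 + (-5.2495)^2 + (-0.826)^2) = 7.961796
Step 2: Project.
Since ||x|| > R, scale = R/||x|| = 1/7.961796 = 0.1256, proj(x) = scale * x
proj(x) = [0.744657, -0.659337, -0.103746]
Step 3: Dot product.
a^T * proj(x) = -5*0.744657 - 1*(-0.659337) - 5*(-0.103746) = -2.5452


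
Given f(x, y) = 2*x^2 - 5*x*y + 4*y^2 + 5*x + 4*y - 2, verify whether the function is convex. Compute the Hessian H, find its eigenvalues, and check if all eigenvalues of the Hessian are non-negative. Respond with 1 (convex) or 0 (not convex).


The Hessian of f(x,y) = 2*x^2 - 5*x*y + 4*y^2 + 5*x + 4*y - 2 is:
H = [[4, -5], [-5, 8]]
Trace = 4 + 8 = 12
Determinant = 4*8 - (-5)^2 = 7
Discriminant = (12)^2 - 4*7 = 116.0
Eigenvalues: lambda_1 = 0.6148, lambda_2 = 11.3852
The function is convex.

1


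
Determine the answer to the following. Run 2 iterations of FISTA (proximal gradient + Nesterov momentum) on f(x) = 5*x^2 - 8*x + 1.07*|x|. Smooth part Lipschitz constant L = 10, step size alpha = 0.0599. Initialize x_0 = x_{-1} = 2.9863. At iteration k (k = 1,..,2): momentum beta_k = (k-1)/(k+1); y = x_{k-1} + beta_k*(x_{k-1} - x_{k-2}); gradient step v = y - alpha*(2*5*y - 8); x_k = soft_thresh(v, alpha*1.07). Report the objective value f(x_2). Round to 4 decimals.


FISTA on f(x) = 5*x^2 - 8*x + 1.07*|x|
L = 10, alpha = 0.0599
Iteration 1: beta = 0.0, y = 2.9863 + 0.0*(2.9863 - 2.9863) = 2.9863
  grad(y) = 21.863, v = y - alpha*grad = 1.6767
  prox(v) = soft_thresh(1.6767, 0.0641) = 1.6126
Iteration 2: beta = 0.3333, y = 1.6126 + 0.3333*(1.6126 - 2.9863) = 1.1547
  grad(y) = 3.5472, v = y - alpha*grad = 0.9422
  prox(v) = soft_thresh(0.9422, 0.0641) = 0.8781
f(x_2) = 5*0.8781^2 - 8*0.8781 + 1.07*|0.8781| = -2.2298


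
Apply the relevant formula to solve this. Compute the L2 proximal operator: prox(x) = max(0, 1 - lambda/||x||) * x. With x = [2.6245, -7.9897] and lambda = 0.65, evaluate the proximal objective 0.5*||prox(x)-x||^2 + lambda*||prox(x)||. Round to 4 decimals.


Step 1: Compute ||x||.
||x|| = 8.4097
Step 2: Compute scaling factor.
scale = max(0, 1 - 0.65/8.4097) = 0.9227
Step 3: prox(x) = [2.4216, -7.3722]
||prox(x)|| = 7.7597
Step 4: Proximal objective.
0.5*||prox-x||^2 = 0.2113
lambda*||prox|| = 5.0438
Total = 5.2551


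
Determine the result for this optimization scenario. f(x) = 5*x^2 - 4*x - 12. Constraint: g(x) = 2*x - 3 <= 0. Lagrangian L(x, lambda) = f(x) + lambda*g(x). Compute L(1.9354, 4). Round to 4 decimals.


Step 1: Evaluate f(x).
f(1.9354) = 5*1.9354^2 - 4*1.9354 - 12 = -1.0127
Step 2: Evaluate g(x).
g(1.9354) = 2*1.9354 - 3 = 0.8708
Step 3: Compute Lagrangian.
L = -1.0127 + 4*0.8708 = 2.4705


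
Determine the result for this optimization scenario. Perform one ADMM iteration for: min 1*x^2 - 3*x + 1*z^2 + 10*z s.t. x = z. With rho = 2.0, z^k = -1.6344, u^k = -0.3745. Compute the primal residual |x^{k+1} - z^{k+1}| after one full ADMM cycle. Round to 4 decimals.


ADMM iteration with rho = 2.0, z^k = -1.6344, u^k = -0.3745
Step 1: x-update.
Minimize 1*x^2 - 3*x + (2.0/2)*(x + 1.6344 - 0.3745)^2
FOC: (2*1 + 2.0)*x = 3 + 2.0*(-1.6344 + 0.3745)
x^{k+1} = 0.1201
Step 2: z-update.
Minimize 1*z^2 + 10*z + (2.0/2)*(0.1201 - z - 0.3745)^2
FOC: (2*1 + 2.0)*z = -10 + 2.0*(0.1201 - 0.3745)
z^{k+1} = -2.6272
Step 3: u-update.
u^{k+1} = -0.3745 + 0.1201 + 2.6272 = 2.3728
Step 4: Primal residual = |0.1201 + 2.6272| = 2.7473


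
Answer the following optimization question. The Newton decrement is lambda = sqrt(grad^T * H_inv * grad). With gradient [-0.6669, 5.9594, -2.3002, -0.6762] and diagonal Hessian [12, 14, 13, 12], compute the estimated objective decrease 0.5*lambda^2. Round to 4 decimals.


Step 1: H is diagonal, so H^(-1) * g = [-0.0556, 0.4257, -0.1769, -0.0564].
Step 2: g^T H^(-1) g = sum_i g_i^2 / H_ii
  = (-0.6669)^2/12 + (5.9594)^2/14 + (-2.3002)^2/13 + (-0.6762)^2/12
  = 0.0371 + 2.5367 + 0.407 + 0.0381 = 3.0189
Step 3: Objective decrease = 0.5 * g^T H^(-1) g = 1.5095


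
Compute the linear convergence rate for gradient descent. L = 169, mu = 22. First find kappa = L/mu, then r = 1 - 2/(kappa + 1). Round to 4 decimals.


Step 1: Compute the condition number.
kappa = L/mu = 169/22 = 7.6818
Step 2: Compute the convergence rate.
r = 1 - 2/(kappa + 1) = 1 - 2*mu/(L + mu) = (L - mu)/(L + mu) = 147/191 = 0.7696


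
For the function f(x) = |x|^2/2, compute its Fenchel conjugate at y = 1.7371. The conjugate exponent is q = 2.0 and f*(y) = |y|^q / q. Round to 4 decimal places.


The conjugate exponent q satisfies 1/p + 1/q = 1.
p = 2, so q = 2/(2 - 1) = 2.0
|y|^q = 1.7371^2.0 = 3.0175
f*(1.7371) = 3.0175 / 2.0 = 1.5088


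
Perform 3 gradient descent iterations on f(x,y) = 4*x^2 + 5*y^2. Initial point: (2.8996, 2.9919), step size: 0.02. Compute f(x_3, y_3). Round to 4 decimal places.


Gradient descent on f(x,y) = 4*x^2 + 5*y^2.
Starting point: (2.8996, 2.9919), alpha = 0.02
Step 1: grad_x = 2*4*2.8996 = 23.1968, grad_y = 2*5*2.9919 = 29.919
  x_1 = 2.8996 - 0.02*23.1968 = 2.4357
  y_1 = 2.9919 - 0.02*29.919 = 2.3935
Step 2: grad_x = 2*4*2.4357 = 19.4853, grad_y = 2*5*2.3935 = 23.9352
  x_2 = 2.4357 - 0.02*19.4853 = 2.046
  y_2 = 2.3935 - 0.02*23.9352 = 1.9148
Step 3: grad_x = 2*4*2.046 = 16.3677, grad_y = 2*5*1.9148 = 19.1482
  x_3 = 2.046 - 0.02*16.3677 = 1.7186
  y_3 = 1.9148 - 0.02*19.1482 = 1.5319
f(1.7186, 1.5319) = 4*1.7186^2 + 5*1.5319^2 = 23.5473


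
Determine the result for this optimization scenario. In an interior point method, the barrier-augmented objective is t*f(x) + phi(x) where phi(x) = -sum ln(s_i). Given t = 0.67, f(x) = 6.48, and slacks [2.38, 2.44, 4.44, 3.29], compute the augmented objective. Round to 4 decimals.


Step 1: Compute log-barrier.
ln values: [0.8671, 0.892, 1.4907, 1.1909]
phi = -(0.8671 + 0.892 + 1.4907 + 1.1909) = -4.4406
Step 2: Compute augmented objective.
t*f(x) = 0.67*6.48 = 4.3416
Total = 4.3416 - 4.4406 = -0.099


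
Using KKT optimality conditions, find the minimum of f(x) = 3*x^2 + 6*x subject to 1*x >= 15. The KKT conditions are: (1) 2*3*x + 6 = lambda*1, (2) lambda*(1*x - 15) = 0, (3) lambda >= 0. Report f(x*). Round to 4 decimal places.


Step 1: Try lambda = 0 (constraint inactive).
x_unc = -6/(2*3) = -1.0
Check: 1*-1.0 = -1.0 < 15 -- violated!
Step 2: Constraint must be active: 1*x = 15
x* = 15/1 = 15.0
lambda = (2*3*15.0 + 6)/1 = 96.0
Step 3: Compute optimal value.
f(x*) = 3*15.0^2 + 6*15.0 = 765.0


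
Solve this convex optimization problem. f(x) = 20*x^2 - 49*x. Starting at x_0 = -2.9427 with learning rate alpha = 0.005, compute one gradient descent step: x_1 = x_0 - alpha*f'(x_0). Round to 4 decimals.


We compute the gradient at x_0 and apply the update.
f'(x) = 40*x - 49
f'(-2.9427) = 40*-2.9427 - 49 = -166.708
x_1 = -2.9427 - 0.005*-166.708 = -2.1092


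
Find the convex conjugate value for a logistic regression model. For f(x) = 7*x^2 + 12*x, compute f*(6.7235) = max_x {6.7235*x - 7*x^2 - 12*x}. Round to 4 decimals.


f*(y) = sup_x {y*x - a*x^2 - b*x} = sup_x {(y-b)*x - a*x^2}
FOC: (y - b) - 2a*x = 0 => x* = (y - b)/(2a)
x* = (6.7235 - 12)/(2*7) = -0.3769
f*(6.7235) = (y-b)^2/(4a) = (6.7235 - 12)^2/(4*7)
= 27.8415/28 = 0.9943


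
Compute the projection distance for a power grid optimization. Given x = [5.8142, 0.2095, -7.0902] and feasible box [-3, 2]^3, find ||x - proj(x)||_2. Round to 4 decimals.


Project each component onto [-3, 2].
clip(5.8142) = 2.0, clip(0.2095) = 0.2095, clip(-7.0902) = -3.0
Projection = [2.0, 0.2095, -3.0]
Squared diffs: [14.5481, 0.0, 16.7297]
Distance = sqrt(31.2778) = 5.5927


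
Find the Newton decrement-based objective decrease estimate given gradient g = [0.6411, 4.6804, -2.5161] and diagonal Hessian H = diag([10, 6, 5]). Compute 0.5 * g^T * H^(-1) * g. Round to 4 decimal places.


Step 1: H is diagonal, so H^(-1) * g = [0.0641, 0.7801, -0.5032].
Step 2: g^T H^(-1) g = sum_i g_i^2 / H_ii
  = (0.6411)^2/10 + (4.6804)^2/6 + (-2.5161)^2/5
  = 0.0411 + 3.651 + 1.2662 = 4.9583
Step 3: Objective decrease = 0.5 * g^T H^(-1) g = 2.4791


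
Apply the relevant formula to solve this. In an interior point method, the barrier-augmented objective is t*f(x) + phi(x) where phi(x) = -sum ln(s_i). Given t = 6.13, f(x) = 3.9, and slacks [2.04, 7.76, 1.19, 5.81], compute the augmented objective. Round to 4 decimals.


Step 1: Compute log-barrier.
ln values: [0.7129, 2.049, 0.174, 1.7596]
phi = -(0.7129 + 2.049 + 0.174 + 1.7596) = -4.6955
Step 2: Compute augmented objective.
t*f(x) = 6.13*3.9 = 23.907
Total = 23.907 - 4.6955 = 19.2115


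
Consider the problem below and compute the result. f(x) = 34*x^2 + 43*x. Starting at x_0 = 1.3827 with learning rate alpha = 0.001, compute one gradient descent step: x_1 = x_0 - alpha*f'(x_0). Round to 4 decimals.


We compute the gradient at x_0 and apply the update.
f'(x) = 68*x + 43
f'(1.3827) = 68*1.3827 + 43 = 137.0236
x_1 = 1.3827 - 0.001*137.0236 = 1.2457


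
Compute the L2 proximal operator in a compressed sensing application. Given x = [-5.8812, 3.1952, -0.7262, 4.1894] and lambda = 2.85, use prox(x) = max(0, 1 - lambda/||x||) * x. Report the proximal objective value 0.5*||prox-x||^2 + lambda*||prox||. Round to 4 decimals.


Step 1: Compute ||x||.
||x|| = 7.9295
Step 2: Compute scaling factor.
scale = max(0, 1 - 2.85/7.9295) = 0.6406
Step 3: prox(x) = [-3.7674, 2.0468, -0.4652, 2.6836]
||prox(x)|| = 5.0795
Step 4: Proximal objective.
0.5*||prox-x||^2 = 4.0613
lambda*||prox|| = 14.4766
Total = 18.5377


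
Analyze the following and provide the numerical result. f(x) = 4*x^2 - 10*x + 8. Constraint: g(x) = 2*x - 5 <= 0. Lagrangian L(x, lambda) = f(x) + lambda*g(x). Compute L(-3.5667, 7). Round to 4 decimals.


Step 1: Evaluate f(x).
f(-3.5667) = 4*(-3.5667)^2 - 10*(-3.5667) + 8 = 94.5524
Step 2: Evaluate g(x).
g(-3.5667) = 2*-3.5667 - 5 = -12.1334
Step 3: Compute Lagrangian.
L = 94.5524 + 7*-12.1334 = 9.6186


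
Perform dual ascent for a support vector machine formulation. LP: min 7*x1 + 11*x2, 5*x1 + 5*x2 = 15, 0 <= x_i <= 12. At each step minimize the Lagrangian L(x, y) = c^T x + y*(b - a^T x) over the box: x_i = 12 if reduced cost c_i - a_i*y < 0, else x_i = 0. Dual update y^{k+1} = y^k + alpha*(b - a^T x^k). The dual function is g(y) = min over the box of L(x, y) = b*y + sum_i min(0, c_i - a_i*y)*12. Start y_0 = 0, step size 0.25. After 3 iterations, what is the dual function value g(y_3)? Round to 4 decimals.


Dual ascent for LP: min 7*x1 + 11*x2, 5*x1 + 5*x2 = 15, 0 <= x_i <= 12
Step 1: y^k = 0.0, reduced costs: (7.0, 11.0)
  x^k = (0.0, 0.0), subgradient = b - a^T x = 15.0
  y^{k+1} = 0.0 + 0.25*15.0 = 3.75
Step 2: y^k = 3.75, reduced costs: (-11.75, -7.75)
  x^k = (12.0, 12.0), subgradient = b - a^T x = -105.0
  y^{k+1} = 3.75 + 0.25*-105.0 = -22.5
Step 3: y^k = -22.5, reduced costs: (119.5, 123.5)
  x^k = (0.0, 0.0), subgradient = b - a^T x = 15.0
  y^{k+1} = -22.5 + 0.25*15.0 = -18.75
Dual objective at y_3 = -18.75: reduced costs (100.75, 104.75), box minimizer x = (0.0, 0.0)
g(y_3) = b*y + (c1 - a1*y)*x1 + (c2 - a2*y)*x2 = 15*(-18.75) + 100.75*0.0 + 104.75*0.0 = -281.25 + 0.0 + 0.0 = -281.25


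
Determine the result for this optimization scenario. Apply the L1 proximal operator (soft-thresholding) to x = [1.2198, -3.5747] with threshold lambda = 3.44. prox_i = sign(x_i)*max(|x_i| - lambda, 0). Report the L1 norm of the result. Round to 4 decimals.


Soft-thresholding with lambda = 3.44:
prox(1.2198) = sign(1.2198)*max(|1.2198| - 3.44, 0) = 0.0
prox(-3.5747) = sign(-3.5747)*max(|-3.5747| - 3.44, 0) = -0.1347
prox(x) = [0.0, -0.1347]
||prox(x)||_1 = 0.0 + 0.1347 = 0.1347


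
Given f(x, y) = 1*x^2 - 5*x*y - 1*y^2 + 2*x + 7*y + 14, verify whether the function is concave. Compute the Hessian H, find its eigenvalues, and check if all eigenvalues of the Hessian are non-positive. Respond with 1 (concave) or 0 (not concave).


The Hessian of f(x,y) = 1*x^2 - 5*x*y - 1*y^2 + 2*x + 7*y + 14 is:
H = [[2, -5], [-5, -2]]
Trace = 2 - 2 = 0
Determinant = 2*-2 - (-5)^2 = -29
Discriminant = (0)^2 - 4*-29 = 116.0
Eigenvalues: lambda_1 = -5.3852, lambda_2 = 5.3852
The function is not concave.

0


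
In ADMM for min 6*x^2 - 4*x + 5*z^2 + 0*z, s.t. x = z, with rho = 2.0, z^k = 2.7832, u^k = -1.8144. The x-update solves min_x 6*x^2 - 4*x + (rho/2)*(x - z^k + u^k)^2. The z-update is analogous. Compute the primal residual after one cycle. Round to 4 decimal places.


ADMM iteration with rho = 2.0, z^k = 2.7832, u^k = -1.8144
Step 1: x-update.
Minimize 6*x^2 - 4*x + (2.0/2)*(x - 2.7832 - 1.8144)^2
FOC: (2*6 + 2.0)*x = 4 + 2.0*(2.7832 + 1.8144)
x^{k+1} = 0.9425
Step 2: z-update.
Minimize 5*z^2 + 0*z + (2.0/2)*(0.9425 - z - 1.8144)^2
FOC: (2*5 + 2.0)*z = 0 + 2.0*(0.9425 - 1.8144)
z^{k+1} = -0.1453
Step 3: u-update.
u^{k+1} = -1.8144 + 0.9425 + 0.1453 = -0.7266
Step 4: Primal residual = |0.9425 + 0.1453| = 1.0878


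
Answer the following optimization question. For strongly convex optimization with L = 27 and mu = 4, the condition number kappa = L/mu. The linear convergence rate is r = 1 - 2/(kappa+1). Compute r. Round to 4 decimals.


Step 1: Compute the condition number.
kappa = L/mu = 27/4 = 6.75
Step 2: Compute the convergence rate.
r = 1 - 2/(kappa + 1) = 1 - 2*mu/(L + mu) = (L - mu)/(L + mu) = 23/31 = 0.7419


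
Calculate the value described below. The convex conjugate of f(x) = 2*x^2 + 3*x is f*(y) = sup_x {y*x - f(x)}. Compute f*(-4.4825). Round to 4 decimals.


f*(y) = sup_x {y*x - a*x^2 - b*x} = sup_x {(y-b)*x - a*x^2}
FOC: (y - b) - 2a*x = 0 => x* = (y - b)/(2a)
x* = (-4.4825 - 3)/(2*2) = -1.8706
f*(-4.4825) = (y-b)^2/(4a) = (-4.4825 - 3)^2/(4*2)
= 55.9878/8 = 6.9985


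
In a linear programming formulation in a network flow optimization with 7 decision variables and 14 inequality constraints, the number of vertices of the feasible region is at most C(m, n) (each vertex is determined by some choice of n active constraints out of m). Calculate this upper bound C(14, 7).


Each vertex corresponds to some choice of n active constraints out of m, so the number of vertices is at most C(m, n) = m! / (n!(m-n)!).
m = 14, n = 7
Numerator: 14 * 13 * 12 * 11 * 10 * 9 * 8
Denominator: 7! = 5040
C(14, 7) = 3432


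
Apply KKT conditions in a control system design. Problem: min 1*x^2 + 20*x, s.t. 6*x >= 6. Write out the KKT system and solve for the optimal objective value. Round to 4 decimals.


Step 1: Try lambda = 0 (constraint inactive).
x_unc = -20/(2*1) = -10.0
Check: 6*-10.0 = -60.0 < 6 -- violated!
Step 2: Constraint must be active: 6*x = 6
x* = 6/6 = 1.0
lambda = (2*1*1.0 + 20)/6 = 3.6667
Step 3: Compute optimal value.
f(x*) = 1*1.0^2 + 20*1.0 = 21.0


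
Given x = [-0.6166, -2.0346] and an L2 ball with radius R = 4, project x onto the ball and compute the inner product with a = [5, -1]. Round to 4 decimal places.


Step 1: Compute ||x|| (intermediates to 6 decimals).
||x|| = sqrt((-0.6166)^2 + (-2.0346)^2) = 2.12598
Step 2: Project.
Since ||x|| <= R, proj = x (no scaling needed).
proj(x) = [-0.6166, -2.0346]
Step 3: Dot product.
a^T * proj(x) = 5*(-0.6166) - 1*(-2.0346) = -1.0484


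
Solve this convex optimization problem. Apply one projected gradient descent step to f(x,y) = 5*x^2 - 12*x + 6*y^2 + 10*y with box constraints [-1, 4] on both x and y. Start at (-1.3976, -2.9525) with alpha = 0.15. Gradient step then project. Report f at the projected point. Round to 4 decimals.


Step 1: Compute gradient at (-1.3976, -2.9525).
grad_x = 2*5*-1.3976 - 12 = -25.976
grad_y = 2*6*-2.9525 + 10 = -25.43
Step 2: Gradient step.
x_raw = -1.3976 - 0.15*-25.976 = 2.4988
y_raw = -2.9525 - 0.15*-25.43 = 0.862
Step 3: Project onto [-1, 4].
x_proj = clip(2.4988) = 2.4988
y_proj = clip(0.862) = 0.862
Step 4: Evaluate f.
f(2.4988, 0.862) = 14.3127


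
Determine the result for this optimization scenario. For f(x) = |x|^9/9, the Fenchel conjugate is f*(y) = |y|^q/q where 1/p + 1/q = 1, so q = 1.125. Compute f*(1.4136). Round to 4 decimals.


The conjugate exponent q satisfies 1/p + 1/q = 1.
p = 9, so q = 9/(9 - 1) = 1.125
|y|^q = 1.4136^1.125 = 1.4761
f*(1.4136) = 1.4761 / 1.125 = 1.3121


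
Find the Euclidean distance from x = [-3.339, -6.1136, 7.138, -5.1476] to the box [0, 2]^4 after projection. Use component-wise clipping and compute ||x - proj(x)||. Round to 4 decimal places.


Project each component onto [0, 2].
clip(-3.339) = 0.0, clip(-6.1136) = 0.0, clip(7.138) = 2.0, clip(-5.1476) = 0.0
Projection = [0.0, 0.0, 2.0, 0.0]
Squared diffs: [11.1489, 37.3761, 26.399, 26.4978]
Distance = sqrt(101.4218) = 10.0708


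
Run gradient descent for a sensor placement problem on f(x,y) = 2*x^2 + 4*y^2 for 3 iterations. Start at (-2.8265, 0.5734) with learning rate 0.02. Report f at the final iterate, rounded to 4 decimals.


Gradient descent on f(x,y) = 2*x^2 + 4*y^2.
Starting point: (-2.8265, 0.5734), alpha = 0.02
Step 1: grad_x = 2*2*-2.8265 = -11.306, grad_y = 2*4*0.5734 = 4.5872
  x_1 = -2.8265 - 0.02*-11.306 = -2.6004
  y_1 = 0.5734 - 0.02*4.5872 = 0.4817
Step 2: grad_x = 2*2*-2.6004 = -10.4015, grad_y = 2*4*0.4817 = 3.8532
  x_2 = -2.6004 - 0.02*-10.4015 = -2.3923
  y_2 = 0.4817 - 0.02*3.8532 = 0.4046
Step 3: grad_x = 2*2*-2.3923 = -9.5694, grad_y = 2*4*0.4046 = 3.2367
  x_3 = -2.3923 - 0.02*-9.5694 = -2.201
  y_3 = 0.4046 - 0.02*3.2367 = 0.3399
f(-2.201, 0.3399) = 2*(-2.201)^2 + 4*0.3399^2 = 10.1505


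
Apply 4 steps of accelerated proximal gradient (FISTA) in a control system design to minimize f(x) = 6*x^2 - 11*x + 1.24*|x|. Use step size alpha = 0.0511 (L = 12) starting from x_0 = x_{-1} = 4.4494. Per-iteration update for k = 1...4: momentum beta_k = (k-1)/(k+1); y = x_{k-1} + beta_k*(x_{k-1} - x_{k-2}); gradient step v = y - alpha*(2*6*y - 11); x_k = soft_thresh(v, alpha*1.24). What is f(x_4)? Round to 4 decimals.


FISTA on f(x) = 6*x^2 - 11*x + 1.24*|x|
L = 12, alpha = 0.0511
Iteration 1: beta = 0.0, y = 4.4494 + 0.0*(4.4494 - 4.4494) = 4.4494
  grad(y) = 42.3928, v = y - alpha*grad = 2.2831
  prox(v) = soft_thresh(2.2831, 0.0634) = 2.2198
Iteration 2: beta = 0.3333, y = 2.2198 + 0.3333*(2.2198 - 4.4494) = 1.4766
  grad(y) = 6.7186, v = y - alpha*grad = 1.1332
  prox(v) = soft_thresh(1.1332, 0.0634) = 1.0699
Iteration 3: beta = 0.5, y = 1.0699 + 0.5*(1.0699 - 2.2198) = 0.4949
  grad(y) = -5.061, v = y - alpha*grad = 0.7535
  prox(v) = soft_thresh(0.7535, 0.0634) = 0.6902
Iteration 4: beta = 0.6, y = 0.6902 + 0.6*(0.6902 - 1.0699) = 0.4624
  grad(y) = -5.4518, v = y - alpha*grad = 0.7409
  prox(v) = soft_thresh(0.7409, 0.0634) = 0.6776
f(x_4) = 6*0.6776^2 - 11*0.6776 + 1.24*|0.6776| = -3.8585


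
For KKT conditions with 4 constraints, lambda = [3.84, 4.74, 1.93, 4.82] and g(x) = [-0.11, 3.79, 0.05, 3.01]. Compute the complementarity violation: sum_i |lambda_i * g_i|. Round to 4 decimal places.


KKT complementary slackness check:
lambda_1 * g_1 = 3.84 * -0.11 = -0.4224
lambda_2 * g_2 = 4.74 * 3.79 = 17.9646
lambda_3 * g_3 = 1.93 * 0.05 = 0.0965
lambda_4 * g_4 = 4.82 * 3.01 = 14.5082
Total violation = 0.4224 + 17.9646 + 0.0965 + 14.5082 = 32.9917


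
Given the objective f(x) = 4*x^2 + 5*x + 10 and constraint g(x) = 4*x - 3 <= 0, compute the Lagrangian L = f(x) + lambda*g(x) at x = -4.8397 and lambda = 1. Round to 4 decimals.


Step 1: Evaluate f(x).
f(-4.8397) = 4*(-4.8397)^2 + 5*(-4.8397) + 10 = 79.4923
Step 2: Evaluate g(x).
g(-4.8397) = 4*-4.8397 - 3 = -22.3588
Step 3: Compute Lagrangian.
L = 79.4923 + 1*-22.3588 = 57.1335


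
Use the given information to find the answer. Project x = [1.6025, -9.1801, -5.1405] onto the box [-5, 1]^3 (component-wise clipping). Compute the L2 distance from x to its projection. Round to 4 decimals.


Project each component onto [-5, 1].
clip(1.6025) = 1.0, clip(-9.1801) = -5.0, clip(-5.1405) = -5.0
Projection = [1.0, -5.0, -5.0]
Squared diffs: [0.363, 17.4732, 0.0197]
Distance = sqrt(17.8559) = 4.2256


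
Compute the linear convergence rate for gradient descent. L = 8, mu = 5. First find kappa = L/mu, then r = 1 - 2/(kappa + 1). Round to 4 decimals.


Step 1: Compute the condition number.
kappa = L/mu = 8/5 = 1.6
Step 2: Compute the convergence rate.
r = 1 - 2/(kappa + 1) = 1 - 2*mu/(L + mu) = (L - mu)/(L + mu) = 3/13 = 0.2308


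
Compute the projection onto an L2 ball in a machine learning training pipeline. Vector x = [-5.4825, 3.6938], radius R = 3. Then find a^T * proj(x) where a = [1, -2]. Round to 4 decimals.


Step 1: Compute ||x|| (intermediates to 6 decimals).
||x|| = sqrt((-5.4825)^2 + 3.6938^2) = 6.610746
Step 2: Project.
Since ||x|| > R, scale = R/||x|| = 3/6.610746 = 0.453807, proj(x) = scale * x
proj(x) = [-2.487997, 1.676272]
Step 3: Dot product.
a^T * proj(x) = 1*(-2.487997) - 2*1.676272 = -5.8405


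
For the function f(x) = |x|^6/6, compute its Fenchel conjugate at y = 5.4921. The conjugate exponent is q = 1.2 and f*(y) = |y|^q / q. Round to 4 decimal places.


The conjugate exponent q satisfies 1/p + 1/q = 1.
p = 6, so q = 6/(6 - 1) = 1.2
|y|^q = 5.4921^1.2 = 7.7212
f*(5.4921) = 7.7212 / 1.2 = 6.4344


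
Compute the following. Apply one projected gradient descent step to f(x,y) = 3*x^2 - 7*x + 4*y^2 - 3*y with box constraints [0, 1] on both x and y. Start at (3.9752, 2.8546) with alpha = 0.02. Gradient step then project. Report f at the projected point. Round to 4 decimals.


Step 1: Compute gradient at (3.9752, 2.8546).
grad_x = 2*3*3.9752 - 7 = 16.8512
grad_y = 2*4*2.8546 - 3 = 19.8368
Step 2: Gradient step.
x_raw = 3.9752 - 0.02*16.8512 = 3.6382
y_raw = 2.8546 - 0.02*19.8368 = 2.4579
Step 3: Project onto [0, 1].
x_proj = clip(3.6382) = 1.0
y_proj = clip(2.4579) = 1.0
Step 4: Evaluate f.
f(1.0, 1.0) = -3.0


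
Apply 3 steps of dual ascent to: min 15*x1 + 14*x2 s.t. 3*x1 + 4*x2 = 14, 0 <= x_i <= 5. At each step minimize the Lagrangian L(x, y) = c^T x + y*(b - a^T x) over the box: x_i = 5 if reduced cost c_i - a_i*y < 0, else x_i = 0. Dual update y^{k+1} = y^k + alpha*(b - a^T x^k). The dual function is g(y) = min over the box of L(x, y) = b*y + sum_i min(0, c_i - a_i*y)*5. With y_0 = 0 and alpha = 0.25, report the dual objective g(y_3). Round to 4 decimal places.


Dual ascent for LP: min 15*x1 + 14*x2, 3*x1 + 4*x2 = 14, 0 <= x_i <= 5
Step 1: y^k = 0.0, reduced costs: (15.0, 14.0)
  x^k = (0.0, 0.0), subgradient = b - a^T x = 14.0
  y^{k+1} = 0.0 + 0.25*14.0 = 3.5
Step 2: y^k = 3.5, reduced costs: (4.5, 0.0)
  x^k = (0.0, 0.0), subgradient = b - a^T x = 14.0
  y^{k+1} = 3.5 + 0.25*14.0 = 7.0
Step 3: y^k = 7.0, reduced costs: (-6.0, -14.0)
  x^k = (5.0, 5.0), subgradient = b - a^T x = -21.0
  y^{k+1} = 7.0 + 0.25*-21.0 = 1.75
Dual objective at y_3 = 1.75: reduced costs (9.75, 7.0), box minimizer x = (0.0, 0.0)
g(y_3) = b*y + (c1 - a1*y)*x1 + (c2 - a2*y)*x2 = 14*1.75 + 9.75*0.0 + 7.0*0.0 = 24.5 + 0.0 + 0.0 = 24.5


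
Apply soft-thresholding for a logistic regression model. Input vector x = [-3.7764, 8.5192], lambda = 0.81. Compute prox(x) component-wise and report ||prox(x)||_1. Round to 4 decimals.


Soft-thresholding with lambda = 0.81:
prox(-3.7764) = sign(-3.7764)*max(|-3.7764| - 0.81, 0) = -2.9664
prox(8.5192) = sign(8.5192)*max(|8.5192| - 0.81, 0) = 7.7092
prox(x) = [-2.9664, 7.7092]
||prox(x)||_1 = 2.9664 + 7.7092 = 10.6756


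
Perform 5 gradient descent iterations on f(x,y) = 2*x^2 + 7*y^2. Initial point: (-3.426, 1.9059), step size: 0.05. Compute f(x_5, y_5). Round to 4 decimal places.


Gradient descent on f(x,y) = 2*x^2 + 7*y^2.
Starting point: (-3.426, 1.9059), alpha = 0.05
Step 1: grad_x = 2*2*-3.426 = -13.704, grad_y = 2*7*1.9059 = 26.6826
  x_1 = -3.426 - 0.05*-13.704 = -2.7408
  y_1 = 1.9059 - 0.05*26.6826 = 0.5718
Step 2: grad_x = 2*2*-2.7408 = -10.9632, grad_y = 2*7*0.5718 = 8.0048
  x_2 = -2.7408 - 0.05*-10.9632 = -2.1926
  y_2 = 0.5718 - 0.05*8.0048 = 0.1715
Step 3: grad_x = 2*2*-2.1926 = -8.7706, grad_y = 2*7*0.1715 = 2.4014
  x_3 = -2.1926 - 0.05*-8.7706 = -1.7541
  y_3 = 0.1715 - 0.05*2.4014 = 0.0515
Step 4: grad_x = 2*2*-1.7541 = -7.0164, grad_y = 2*7*0.0515 = 0.7204
  x_4 = -1.7541 - 0.05*-7.0164 = -1.4033
  y_4 = 0.0515 - 0.05*0.7204 = 0.0154
Step 5: grad_x = 2*2*-1.4033 = -5.6132, grad_y = 2*7*0.0154 = 0.2161
  x_5 = -1.4033 - 0.05*-5.6132 = -1.1226
  y_5 = 0.0154 - 0.05*0.2161 = 0.0046
f(-1.1226, 0.0046) = 2*(-1.1226)^2 + 7*0.0046^2 = 2.5208


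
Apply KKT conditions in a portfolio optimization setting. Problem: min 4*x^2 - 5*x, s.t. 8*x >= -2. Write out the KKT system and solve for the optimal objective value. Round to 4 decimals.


Step 1: Try lambda = 0 (constraint inactive).
Stationarity: 2*4*x - 5 = 0
x* = 5/(2*4) = 0.625
Check constraint: 8*0.625 = 5.0 >= -2 -- satisfied.
Step 2: Compute optimal value.
f(x*) = 4*0.625^2 - 5*0.625 = -1.5625


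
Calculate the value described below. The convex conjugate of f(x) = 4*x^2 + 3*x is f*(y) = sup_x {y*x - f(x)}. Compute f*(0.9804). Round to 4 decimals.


f*(y) = sup_x {y*x - a*x^2 - b*x} = sup_x {(y-b)*x - a*x^2}
FOC: (y - b) - 2a*x = 0 => x* = (y - b)/(2a)
x* = (0.9804 - 3)/(2*4) = -0.2525
f*(0.9804) = (y-b)^2/(4a) = (0.9804 - 3)^2/(4*4)
= 4.0788/16 = 0.2549


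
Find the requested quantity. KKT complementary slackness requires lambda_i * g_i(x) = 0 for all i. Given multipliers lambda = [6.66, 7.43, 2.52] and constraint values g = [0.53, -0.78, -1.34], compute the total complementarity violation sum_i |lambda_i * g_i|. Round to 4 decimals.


KKT complementary slackness check:
lambda_1 * g_1 = 6.66 * 0.53 = 3.5298
lambda_2 * g_2 = 7.43 * -0.78 = -5.7954
lambda_3 * g_3 = 2.52 * -1.34 = -3.3768
Total violation = 3.5298 + 5.7954 + 3.3768 = 12.702


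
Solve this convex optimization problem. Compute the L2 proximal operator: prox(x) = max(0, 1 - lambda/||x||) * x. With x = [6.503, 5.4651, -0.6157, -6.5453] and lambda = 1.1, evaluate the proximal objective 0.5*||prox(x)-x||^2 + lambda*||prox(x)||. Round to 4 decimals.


Step 1: Compute ||x||.
||x|| = 10.7413
Step 2: Compute scaling factor.
scale = max(0, 1 - 1.1/10.7413) = 0.8976
Step 3: prox(x) = [5.837, 4.9054, -0.5526, -5.875]
||prox(x)|| = 9.6413
Step 4: Proximal objective.
0.5*||prox-x||^2 = 0.605
lambda*||prox|| = 10.6054
Total = 11.2105


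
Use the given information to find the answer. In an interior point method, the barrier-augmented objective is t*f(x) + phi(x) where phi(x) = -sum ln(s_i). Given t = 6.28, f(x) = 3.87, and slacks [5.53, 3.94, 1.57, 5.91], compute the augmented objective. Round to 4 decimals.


Step 1: Compute log-barrier.
ln values: [1.7102, 1.3712, 0.4511, 1.7766]
phi = -(1.7102 + 1.3712 + 0.4511 + 1.7766) = -5.3091
Step 2: Compute augmented objective.
t*f(x) = 6.28*3.87 = 24.3036
Total = 24.3036 - 5.3091 = 18.9945


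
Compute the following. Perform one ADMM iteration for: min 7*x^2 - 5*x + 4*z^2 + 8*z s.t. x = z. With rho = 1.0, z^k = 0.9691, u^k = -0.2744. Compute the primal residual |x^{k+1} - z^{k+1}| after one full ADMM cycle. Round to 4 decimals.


ADMM iteration with rho = 1.0, z^k = 0.9691, u^k = -0.2744
Step 1: x-update.
Minimize 7*x^2 - 5*x + (1.0/2)*(x - 0.9691 - 0.2744)^2
FOC: (2*7 + 1.0)*x = 5 + 1.0*(0.9691 + 0.2744)
x^{k+1} = 0.4162
Step 2: z-update.
Minimize 4*z^2 + 8*z + (1.0/2)*(0.4162 - z - 0.2744)^2
FOC: (2*4 + 1.0)*z = -8 + 1.0*(0.4162 - 0.2744)
z^{k+1} = -0.8731
Step 3: u-update.
u^{k+1} = -0.2744 + 0.4162 + 0.8731 = 1.015
Step 4: Primal residual = |0.4162 + 0.8731| = 1.2894


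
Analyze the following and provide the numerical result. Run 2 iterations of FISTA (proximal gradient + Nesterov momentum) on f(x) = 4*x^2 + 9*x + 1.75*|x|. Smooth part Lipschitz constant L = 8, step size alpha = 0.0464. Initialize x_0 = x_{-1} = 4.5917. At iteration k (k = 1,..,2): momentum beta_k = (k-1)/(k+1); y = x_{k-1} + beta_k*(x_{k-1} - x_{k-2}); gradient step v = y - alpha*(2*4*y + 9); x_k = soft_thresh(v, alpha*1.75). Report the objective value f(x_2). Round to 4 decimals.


FISTA on f(x) = 4*x^2 + 9*x + 1.75*|x|
L = 8, alpha = 0.0464
Iteration 1: beta = 0.0, y = 4.5917 + 0.0*(4.5917 - 4.5917) = 4.5917
  grad(y) = 45.7336, v = y - alpha*grad = 2.4697
  prox(v) = soft_thresh(2.4697, 0.0812) = 2.3885
Iteration 2: beta = 0.3333, y = 2.3885 + 0.3333*(2.3885 - 4.5917) = 1.654
  grad(y) = 22.2324, v = y - alpha*grad = 0.6225
  prox(v) = soft_thresh(0.6225, 0.0812) = 0.5413
f(x_2) = 4*0.5413^2 + 9*0.5413 + 1.75*|0.5413| = 6.9905


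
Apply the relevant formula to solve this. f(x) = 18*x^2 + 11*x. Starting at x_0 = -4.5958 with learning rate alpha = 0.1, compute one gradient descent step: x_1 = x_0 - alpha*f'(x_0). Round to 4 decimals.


We compute the gradient at x_0 and apply the update.
f'(x) = 36*x + 11
f'(-4.5958) = 36*-4.5958 + 11 = -154.4488
x_1 = -4.5958 - 0.1*-154.4488 = 10.8491


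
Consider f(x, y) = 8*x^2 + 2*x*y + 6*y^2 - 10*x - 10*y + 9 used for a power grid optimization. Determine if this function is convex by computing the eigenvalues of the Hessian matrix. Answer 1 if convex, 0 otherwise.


The Hessian of f(x,y) = 8*x^2 + 2*x*y + 6*y^2 - 10*x - 10*y + 9 is:
H = [[16, 2], [2, 12]]
Trace = 16 + 12 = 28
Determinant = 16*12 - (2)^2 = 188
Discriminant = (28)^2 - 4*188 = 32.0
Eigenvalues: lambda_1 = 11.1716, lambda_2 = 16.8284
The function is convex.

1


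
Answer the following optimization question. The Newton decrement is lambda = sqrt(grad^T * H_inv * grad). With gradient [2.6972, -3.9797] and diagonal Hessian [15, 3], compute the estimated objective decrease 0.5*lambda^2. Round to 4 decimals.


Step 1: H is diagonal, so H^(-1) * g = [0.1798, -1.3266].
Step 2: g^T H^(-1) g = sum_i g_i^2 / H_ii
  = (2.6972)^2/15 + (-3.9797)^2/3
  = 0.485 + 5.2793 = 5.7643
Step 3: Objective decrease = 0.5 * g^T H^(-1) g = 2.8822


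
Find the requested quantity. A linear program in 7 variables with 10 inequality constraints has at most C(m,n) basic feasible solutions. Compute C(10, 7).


Each vertex corresponds to some choice of n active constraints out of m, so the number of vertices is at most C(m, n) = m! / (n!(m-n)!).
m = 10, n = 7
Numerator: 10 * 9 * 8 * 7 * 6 * 5 * 4
Denominator: 7! = 5040
C(10, 7) = 120


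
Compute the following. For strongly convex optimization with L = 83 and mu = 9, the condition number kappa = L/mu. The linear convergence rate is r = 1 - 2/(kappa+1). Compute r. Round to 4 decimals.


Step 1: Compute the condition number.
kappa = L/mu = 83/9 = 9.2222
Step 2: Compute the convergence rate.
r = 1 - 2/(kappa + 1) = 1 - 2*mu/(L + mu) = (L - mu)/(L + mu) = 74/92 = 0.8043


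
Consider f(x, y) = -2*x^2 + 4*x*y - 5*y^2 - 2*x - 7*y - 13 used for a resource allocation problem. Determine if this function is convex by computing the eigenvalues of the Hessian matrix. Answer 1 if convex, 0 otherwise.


The Hessian of f(x,y) = -2*x^2 + 4*x*y - 5*y^2 - 2*x - 7*y - 13 is:
H = [[-4, 4], [4, -10]]
Trace = -4 - 10 = -14
Determinant = -4*-10 - (4)^2 = 24
Discriminant = (-14)^2 - 4*24 = 100.0
Eigenvalues: lambda_1 = -12.0, lambda_2 = -2.0
The function is not convex.

0


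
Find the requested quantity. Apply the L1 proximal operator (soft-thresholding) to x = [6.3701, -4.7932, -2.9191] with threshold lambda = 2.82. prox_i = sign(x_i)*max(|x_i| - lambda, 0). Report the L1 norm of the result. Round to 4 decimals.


Soft-thresholding with lambda = 2.82:
prox(6.3701) = sign(6.3701)*max(|6.3701| - 2.82, 0) = 3.5501
prox(-4.7932) = sign(-4.7932)*max(|-4.7932| - 2.82, 0) = -1.9732
prox(-2.9191) = sign(-2.9191)*max(|-2.9191| - 2.82, 0) = -0.0991
prox(x) = [3.5501, -1.9732, -0.0991]
||prox(x)||_1 = 3.5501 + 1.9732 + 0.0991 = 5.6224


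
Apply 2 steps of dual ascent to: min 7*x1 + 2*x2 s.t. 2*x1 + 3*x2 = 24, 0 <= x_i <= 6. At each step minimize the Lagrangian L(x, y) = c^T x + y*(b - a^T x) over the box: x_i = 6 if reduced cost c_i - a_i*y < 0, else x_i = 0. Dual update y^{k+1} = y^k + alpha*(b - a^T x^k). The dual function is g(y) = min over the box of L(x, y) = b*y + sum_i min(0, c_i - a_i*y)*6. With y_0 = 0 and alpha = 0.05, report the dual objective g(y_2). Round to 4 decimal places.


Dual ascent for LP: min 7*x1 + 2*x2, 2*x1 + 3*x2 = 24, 0 <= x_i <= 6
Step 1: y^k = 0.0, reduced costs: (7.0, 2.0)
  x^k = (0.0, 0.0), subgradient = b - a^T x = 24.0
  y^{k+1} = 0.0 + 0.05*24.0 = 1.2
Step 2: y^k = 1.2, reduced costs: (4.6, -1.6)
  x^k = (0.0, 6.0), subgradient = b - a^T x = 6.0
  y^{k+1} = 1.2 + 0.05*6.0 = 1.5
Dual objective at y_2 = 1.5: reduced costs (4.0, -2.5), box minimizer x = (0.0, 6.0)
g(y_2) = b*y + (c1 - a1*y)*x1 + (c2 - a2*y)*x2 = 24*1.5 + 4.0*0.0 + (-2.5)*6.0 = 36.0 + 0.0 - 15.0 = 21.0


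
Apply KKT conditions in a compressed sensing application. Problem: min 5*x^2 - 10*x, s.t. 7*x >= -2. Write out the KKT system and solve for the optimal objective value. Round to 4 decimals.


Step 1: Try lambda = 0 (constraint inactive).
Stationarity: 2*5*x - 10 = 0
x* = 10/(2*5) = 1.0
Check constraint: 7*1.0 = 7.0 >= -2 -- satisfied.
Step 2: Compute optimal value.
f(x*) = 5*1.0^2 - 10*1.0 = -5.0


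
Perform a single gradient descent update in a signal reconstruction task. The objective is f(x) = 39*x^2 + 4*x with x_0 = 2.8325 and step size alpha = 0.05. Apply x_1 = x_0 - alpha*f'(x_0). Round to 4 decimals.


We compute the gradient at x_0 and apply the update.
f'(x) = 78*x + 4
f'(2.8325) = 78*2.8325 + 4 = 224.935
x_1 = 2.8325 - 0.05*224.935 = -8.4143
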